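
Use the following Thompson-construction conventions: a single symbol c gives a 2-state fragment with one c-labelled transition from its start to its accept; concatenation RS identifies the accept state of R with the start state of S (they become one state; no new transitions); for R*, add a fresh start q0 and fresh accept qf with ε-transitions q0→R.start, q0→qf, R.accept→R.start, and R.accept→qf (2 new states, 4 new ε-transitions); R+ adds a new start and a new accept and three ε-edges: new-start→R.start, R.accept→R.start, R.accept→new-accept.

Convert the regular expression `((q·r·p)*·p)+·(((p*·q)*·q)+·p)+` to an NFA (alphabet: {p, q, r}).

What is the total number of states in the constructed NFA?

21

Recursing over subexpressions:
Each of the 8 symbol leaves contributes a 2-state fragment.
  q·r·p — 4 states
  (q·r·p)* — 6 states
  (q·r·p)*·p — 7 states
  ((q·r·p)*·p)+ — 9 states
  p* — 4 states
  p*·q — 5 states
  (p*·q)* — 7 states
  (p*·q)*·q — 8 states
  ((p*·q)*·q)+ — 10 states
  ((p*·q)*·q)+·p — 11 states
  (((p*·q)*·q)+·p)+ — 13 states
  ((q·r·p)*·p)+·(((p*·q)*·q)+·p)+ — 21 states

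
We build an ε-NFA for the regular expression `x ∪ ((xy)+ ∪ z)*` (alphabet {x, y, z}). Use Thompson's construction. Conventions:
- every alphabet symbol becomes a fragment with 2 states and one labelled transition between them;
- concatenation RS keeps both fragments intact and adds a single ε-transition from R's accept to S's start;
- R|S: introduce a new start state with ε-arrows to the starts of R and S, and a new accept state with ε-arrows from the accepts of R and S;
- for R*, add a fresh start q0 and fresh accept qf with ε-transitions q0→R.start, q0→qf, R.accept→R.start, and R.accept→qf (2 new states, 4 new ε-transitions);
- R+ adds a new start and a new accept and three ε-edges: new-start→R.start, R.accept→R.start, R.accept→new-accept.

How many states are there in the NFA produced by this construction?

16

Bottom-up over the parse tree:
Each of the 4 symbol leaves contributes a 2-state fragment.
  xy — 4 states
  (xy)+ — 6 states
  (xy)+ ∪ z — 10 states
  ((xy)+ ∪ z)* — 12 states
  x ∪ ((xy)+ ∪ z)* — 16 states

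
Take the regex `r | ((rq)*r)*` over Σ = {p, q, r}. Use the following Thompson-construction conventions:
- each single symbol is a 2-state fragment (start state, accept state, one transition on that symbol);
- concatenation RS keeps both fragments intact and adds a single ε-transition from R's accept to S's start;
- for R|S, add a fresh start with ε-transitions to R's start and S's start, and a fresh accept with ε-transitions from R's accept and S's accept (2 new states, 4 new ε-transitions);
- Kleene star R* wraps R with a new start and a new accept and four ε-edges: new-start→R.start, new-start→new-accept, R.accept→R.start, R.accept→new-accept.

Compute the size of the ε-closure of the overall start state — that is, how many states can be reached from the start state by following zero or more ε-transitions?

Work bottom-up. For each fragment F, track |ε-closure(F.start)| and whether F's accept lies in that closure (i.e. whether F accepts ε). A single-symbol fragment has closure size 1 and does not accept ε.
  rq : same as the first factor's closure: |ε-closure| = 1
  (rq)* : new start has ε-edges to the inner start and to the new accept, so |ε-closure| = 2 + 1 = 3
  (rq)*r : the left operand accepts ε, so the closure extends into the next operand (via the concat ε-link); |ε-closure| = 3 + 1 = 4
  ((rq)*r)* : new start has ε-edges to the inner start and to the new accept, so |ε-closure| = 2 + 4 = 6
  r | ((rq)*r)* : new start ε-reaches every alternative's start; at least one alternative accepts ε, so the union's new accept is reached too: |ε-closure| = 1 + 1 + 6 + 1 = 9

9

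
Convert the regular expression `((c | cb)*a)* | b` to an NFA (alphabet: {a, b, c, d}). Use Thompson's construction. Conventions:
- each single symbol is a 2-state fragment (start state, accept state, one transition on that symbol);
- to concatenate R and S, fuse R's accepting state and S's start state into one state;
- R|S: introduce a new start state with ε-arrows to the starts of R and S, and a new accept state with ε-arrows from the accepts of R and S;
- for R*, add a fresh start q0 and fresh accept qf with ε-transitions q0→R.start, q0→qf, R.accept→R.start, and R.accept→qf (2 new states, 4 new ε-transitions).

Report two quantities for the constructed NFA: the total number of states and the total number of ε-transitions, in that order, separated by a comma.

Bottom-up over the parse tree:
Each of the 5 symbol leaves contributes 2 states and 0 ε-transitions.
  cb → 3 states, 0 ε-transitions
  c | cb → 7 states, 4 ε-transitions
  (c | cb)* → 9 states, 8 ε-transitions
  (c | cb)*a → 10 states, 8 ε-transitions
  ((c | cb)*a)* → 12 states, 12 ε-transitions
  ((c | cb)*a)* | b → 16 states, 16 ε-transitions

16, 16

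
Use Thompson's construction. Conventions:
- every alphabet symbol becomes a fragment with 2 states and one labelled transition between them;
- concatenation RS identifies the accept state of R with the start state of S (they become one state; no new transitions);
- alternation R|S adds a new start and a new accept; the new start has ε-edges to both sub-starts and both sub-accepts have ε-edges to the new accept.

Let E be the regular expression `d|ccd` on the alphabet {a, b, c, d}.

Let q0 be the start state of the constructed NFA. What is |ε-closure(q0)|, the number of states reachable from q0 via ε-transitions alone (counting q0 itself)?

Work bottom-up. For each fragment F, track |ε-closure(F.start)| and whether F's accept lies in that closure (i.e. whether F accepts ε). A single-symbol fragment has closure size 1 and does not accept ε.
  ccd → same as the first factor's closure: C = 1
  d|ccd → C = 1 + 1 + 1 = 3 (the new accept is not ε-reachable since no branch accepts ε)

3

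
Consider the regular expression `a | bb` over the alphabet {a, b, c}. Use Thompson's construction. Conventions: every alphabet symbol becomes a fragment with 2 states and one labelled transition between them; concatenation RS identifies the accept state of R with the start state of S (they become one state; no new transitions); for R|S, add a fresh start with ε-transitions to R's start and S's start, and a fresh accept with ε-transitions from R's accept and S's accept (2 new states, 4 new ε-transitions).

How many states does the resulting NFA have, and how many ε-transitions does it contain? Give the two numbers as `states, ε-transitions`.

7, 4

Recursing over subexpressions:
Each of the 3 symbol leaves contributes 2 states and 0 ε-transitions.
  bb : 3 states, 0 ε-transitions
  a | bb : 7 states, 4 ε-transitions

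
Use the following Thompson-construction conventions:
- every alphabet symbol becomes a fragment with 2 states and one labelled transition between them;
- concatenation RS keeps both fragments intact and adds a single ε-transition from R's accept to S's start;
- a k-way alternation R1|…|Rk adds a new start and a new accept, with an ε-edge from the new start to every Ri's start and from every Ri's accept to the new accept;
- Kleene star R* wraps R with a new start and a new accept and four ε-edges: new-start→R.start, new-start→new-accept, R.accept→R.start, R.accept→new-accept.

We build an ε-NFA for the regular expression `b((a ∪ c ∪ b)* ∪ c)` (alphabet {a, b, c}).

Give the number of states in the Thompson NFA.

By structural recursion:
Each of the 5 symbol leaves contributes a 2-state fragment.
  a ∪ c ∪ b : 8 states
  (a ∪ c ∪ b)* : 10 states
  (a ∪ c ∪ b)* ∪ c : 14 states
  b((a ∪ c ∪ b)* ∪ c) : 16 states

16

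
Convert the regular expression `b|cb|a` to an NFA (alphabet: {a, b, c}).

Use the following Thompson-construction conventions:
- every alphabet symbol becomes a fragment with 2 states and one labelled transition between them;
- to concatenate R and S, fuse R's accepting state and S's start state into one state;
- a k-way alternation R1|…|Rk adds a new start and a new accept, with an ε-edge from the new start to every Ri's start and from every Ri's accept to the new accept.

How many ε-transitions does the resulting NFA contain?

6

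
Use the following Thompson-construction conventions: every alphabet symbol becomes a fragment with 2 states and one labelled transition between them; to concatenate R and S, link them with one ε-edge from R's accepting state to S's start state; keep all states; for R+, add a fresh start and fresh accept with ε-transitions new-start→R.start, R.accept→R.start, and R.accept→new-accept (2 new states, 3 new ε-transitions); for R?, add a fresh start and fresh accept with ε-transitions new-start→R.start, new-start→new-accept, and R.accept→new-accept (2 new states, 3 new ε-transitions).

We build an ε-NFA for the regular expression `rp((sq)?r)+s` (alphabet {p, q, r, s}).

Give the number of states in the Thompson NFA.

16

Building bottom-up:
Each of the 6 symbol leaves contributes a 2-state fragment.
  sq : 4 states
  (sq)? : 6 states
  (sq)?r : 8 states
  ((sq)?r)+ : 10 states
  rp((sq)?r)+s : 16 states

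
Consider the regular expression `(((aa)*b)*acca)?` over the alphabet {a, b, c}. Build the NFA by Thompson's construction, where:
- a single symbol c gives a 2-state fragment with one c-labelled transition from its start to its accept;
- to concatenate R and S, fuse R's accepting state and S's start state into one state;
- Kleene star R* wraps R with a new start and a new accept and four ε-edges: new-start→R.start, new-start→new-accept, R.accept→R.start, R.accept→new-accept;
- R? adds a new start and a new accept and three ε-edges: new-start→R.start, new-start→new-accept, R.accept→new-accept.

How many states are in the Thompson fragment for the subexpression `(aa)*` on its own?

5

Fragment for `(aa)*`:
Each of the 2 symbol leaves contributes a 2-state fragment.
  aa : 3 states
  (aa)* : 5 states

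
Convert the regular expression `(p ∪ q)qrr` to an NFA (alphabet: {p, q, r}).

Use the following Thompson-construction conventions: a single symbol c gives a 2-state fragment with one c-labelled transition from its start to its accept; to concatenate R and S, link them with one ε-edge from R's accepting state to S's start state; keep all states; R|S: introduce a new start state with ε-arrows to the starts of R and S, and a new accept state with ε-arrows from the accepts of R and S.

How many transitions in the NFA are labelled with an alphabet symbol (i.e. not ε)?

Per subexpression:
Each of the 5 symbol leaves contributes exactly 1 symbol transition.
  p ∪ q → 2 symbol transitions
  (p ∪ q)qrr → 5 symbol transitions

5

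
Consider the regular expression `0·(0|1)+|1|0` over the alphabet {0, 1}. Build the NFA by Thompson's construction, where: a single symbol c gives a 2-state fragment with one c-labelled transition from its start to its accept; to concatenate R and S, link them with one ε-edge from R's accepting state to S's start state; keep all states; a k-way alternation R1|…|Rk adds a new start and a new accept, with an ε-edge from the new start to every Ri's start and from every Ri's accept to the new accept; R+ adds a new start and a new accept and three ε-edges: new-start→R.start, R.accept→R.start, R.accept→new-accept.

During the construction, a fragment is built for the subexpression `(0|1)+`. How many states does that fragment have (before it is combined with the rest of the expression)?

8

Fragment for `(0|1)+`:
Each of the 2 symbol leaves contributes a 2-state fragment.
  0|1 → 6 states
  (0|1)+ → 8 states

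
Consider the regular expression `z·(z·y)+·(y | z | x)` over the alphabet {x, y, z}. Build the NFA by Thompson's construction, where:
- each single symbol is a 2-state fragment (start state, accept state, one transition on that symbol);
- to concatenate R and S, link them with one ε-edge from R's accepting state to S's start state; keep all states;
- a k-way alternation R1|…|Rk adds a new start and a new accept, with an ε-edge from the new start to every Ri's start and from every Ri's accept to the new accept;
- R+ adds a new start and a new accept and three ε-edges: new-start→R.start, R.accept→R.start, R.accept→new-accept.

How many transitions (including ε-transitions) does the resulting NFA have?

Bottom-up over the parse tree:
Each of the 6 symbol leaves contributes 1 transition (1 symbol, 0 ε).
  z·y = 3 transitions (2 symbol, 1 ε)
  (z·y)+ = 6 transitions (2 symbol, 4 ε)
  y | z | x = 9 transitions (3 symbol, 6 ε)
  z·(z·y)+·(y | z | x) = 18 transitions (6 symbol, 12 ε)

18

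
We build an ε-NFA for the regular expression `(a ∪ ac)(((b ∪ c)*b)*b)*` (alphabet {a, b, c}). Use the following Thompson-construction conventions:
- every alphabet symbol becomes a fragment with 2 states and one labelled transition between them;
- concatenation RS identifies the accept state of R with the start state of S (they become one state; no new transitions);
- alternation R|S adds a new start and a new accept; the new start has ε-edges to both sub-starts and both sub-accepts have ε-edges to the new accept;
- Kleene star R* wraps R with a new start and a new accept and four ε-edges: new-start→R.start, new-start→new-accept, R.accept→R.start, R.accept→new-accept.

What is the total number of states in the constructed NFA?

20

Bottom-up over the parse tree:
Each of the 7 symbol leaves contributes a 2-state fragment.
  ac : 3 states
  a ∪ ac : 7 states
  b ∪ c : 6 states
  (b ∪ c)* : 8 states
  (b ∪ c)*b : 9 states
  ((b ∪ c)*b)* : 11 states
  ((b ∪ c)*b)*b : 12 states
  (((b ∪ c)*b)*b)* : 14 states
  (a ∪ ac)(((b ∪ c)*b)*b)* : 20 states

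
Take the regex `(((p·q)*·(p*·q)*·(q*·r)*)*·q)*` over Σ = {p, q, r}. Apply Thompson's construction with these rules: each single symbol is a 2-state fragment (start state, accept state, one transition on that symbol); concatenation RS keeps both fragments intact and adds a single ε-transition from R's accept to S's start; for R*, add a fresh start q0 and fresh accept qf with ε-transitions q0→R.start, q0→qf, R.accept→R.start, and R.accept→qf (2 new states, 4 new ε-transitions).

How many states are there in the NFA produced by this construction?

28

Recursing over subexpressions:
Each of the 7 symbol leaves contributes a 2-state fragment.
  p·q — 4 states
  (p·q)* — 6 states
  p* — 4 states
  p*·q — 6 states
  (p*·q)* — 8 states
  q* — 4 states
  q*·r — 6 states
  (q*·r)* — 8 states
  (p·q)*·(p*·q)*·(q*·r)* — 22 states
  ((p·q)*·(p*·q)*·(q*·r)*)* — 24 states
  ((p·q)*·(p*·q)*·(q*·r)*)*·q — 26 states
  (((p·q)*·(p*·q)*·(q*·r)*)*·q)* — 28 states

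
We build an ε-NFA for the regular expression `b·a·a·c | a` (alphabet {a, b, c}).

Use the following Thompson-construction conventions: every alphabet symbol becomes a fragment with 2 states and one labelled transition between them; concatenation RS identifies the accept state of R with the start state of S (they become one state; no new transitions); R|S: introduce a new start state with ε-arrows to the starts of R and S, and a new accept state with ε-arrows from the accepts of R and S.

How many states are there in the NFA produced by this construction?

Recursing over subexpressions:
Each of the 5 symbol leaves contributes a 2-state fragment.
  b·a·a·c → 5 states
  b·a·a·c | a → 9 states

9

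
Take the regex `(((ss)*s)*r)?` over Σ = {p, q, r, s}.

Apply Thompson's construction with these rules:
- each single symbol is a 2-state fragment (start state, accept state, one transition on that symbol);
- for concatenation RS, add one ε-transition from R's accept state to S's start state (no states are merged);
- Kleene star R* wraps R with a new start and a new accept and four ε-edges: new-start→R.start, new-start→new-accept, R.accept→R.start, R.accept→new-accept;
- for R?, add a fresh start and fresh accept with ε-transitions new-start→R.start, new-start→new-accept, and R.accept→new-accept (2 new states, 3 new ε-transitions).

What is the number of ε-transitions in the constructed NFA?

Recursing over subexpressions:
Each of the 4 symbol leaves contributes 0 ε-transitions.
  ss : 1 ε-transition
  (ss)* : 5 ε-transitions
  (ss)*s : 6 ε-transitions
  ((ss)*s)* : 10 ε-transitions
  ((ss)*s)*r : 11 ε-transitions
  (((ss)*s)*r)? : 14 ε-transitions

14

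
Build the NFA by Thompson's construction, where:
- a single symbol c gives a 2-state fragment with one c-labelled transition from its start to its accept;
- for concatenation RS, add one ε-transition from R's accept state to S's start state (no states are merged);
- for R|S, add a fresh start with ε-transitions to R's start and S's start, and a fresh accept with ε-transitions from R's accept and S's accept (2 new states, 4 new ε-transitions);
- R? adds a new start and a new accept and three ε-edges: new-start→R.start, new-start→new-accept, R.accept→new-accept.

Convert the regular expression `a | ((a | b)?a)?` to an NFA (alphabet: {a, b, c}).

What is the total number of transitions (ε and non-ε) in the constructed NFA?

19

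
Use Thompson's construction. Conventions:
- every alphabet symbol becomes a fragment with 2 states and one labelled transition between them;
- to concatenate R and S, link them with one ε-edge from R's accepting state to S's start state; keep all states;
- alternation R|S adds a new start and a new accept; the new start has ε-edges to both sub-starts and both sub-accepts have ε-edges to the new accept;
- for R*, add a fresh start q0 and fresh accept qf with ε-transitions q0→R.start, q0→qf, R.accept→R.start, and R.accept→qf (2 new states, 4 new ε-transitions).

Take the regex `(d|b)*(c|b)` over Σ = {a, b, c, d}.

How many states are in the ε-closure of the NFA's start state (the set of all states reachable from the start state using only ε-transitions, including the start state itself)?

8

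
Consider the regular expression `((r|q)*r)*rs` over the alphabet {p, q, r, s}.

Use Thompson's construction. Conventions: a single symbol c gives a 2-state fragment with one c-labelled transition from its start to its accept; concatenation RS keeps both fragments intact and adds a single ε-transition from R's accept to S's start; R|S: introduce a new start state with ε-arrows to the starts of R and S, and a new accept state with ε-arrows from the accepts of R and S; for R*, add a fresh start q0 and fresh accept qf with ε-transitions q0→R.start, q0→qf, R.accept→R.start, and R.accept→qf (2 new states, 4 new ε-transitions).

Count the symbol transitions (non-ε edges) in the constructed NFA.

Recursing over subexpressions:
Each of the 5 symbol leaves contributes exactly 1 symbol transition.
  r|q — 2 symbol transitions
  (r|q)* — 2 symbol transitions
  (r|q)*r — 3 symbol transitions
  ((r|q)*r)* — 3 symbol transitions
  ((r|q)*r)*rs — 5 symbol transitions

5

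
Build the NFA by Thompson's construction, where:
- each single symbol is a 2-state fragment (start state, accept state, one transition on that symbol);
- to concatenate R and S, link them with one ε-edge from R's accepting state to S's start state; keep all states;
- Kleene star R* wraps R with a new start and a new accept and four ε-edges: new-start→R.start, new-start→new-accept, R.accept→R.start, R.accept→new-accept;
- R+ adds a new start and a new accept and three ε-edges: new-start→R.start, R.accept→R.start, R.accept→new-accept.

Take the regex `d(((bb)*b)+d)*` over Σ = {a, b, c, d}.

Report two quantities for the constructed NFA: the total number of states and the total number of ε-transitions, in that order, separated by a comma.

Per subexpression:
Each of the 5 symbol leaves contributes 2 states and 0 ε-transitions.
  bb — 4 states, 1 ε-transition
  (bb)* — 6 states, 5 ε-transitions
  (bb)*b — 8 states, 6 ε-transitions
  ((bb)*b)+ — 10 states, 9 ε-transitions
  ((bb)*b)+d — 12 states, 10 ε-transitions
  (((bb)*b)+d)* — 14 states, 14 ε-transitions
  d(((bb)*b)+d)* — 16 states, 15 ε-transitions

16, 15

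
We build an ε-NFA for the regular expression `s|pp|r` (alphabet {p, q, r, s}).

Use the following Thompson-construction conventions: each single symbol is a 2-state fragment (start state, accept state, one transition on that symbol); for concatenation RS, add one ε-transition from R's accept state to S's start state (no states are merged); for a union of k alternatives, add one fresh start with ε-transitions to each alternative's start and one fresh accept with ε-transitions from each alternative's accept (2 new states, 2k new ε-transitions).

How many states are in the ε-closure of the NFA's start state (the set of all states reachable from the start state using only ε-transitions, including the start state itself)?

Work bottom-up. For each fragment F, track |ε-closure(F.start)| and whether F's accept lies in that closure (i.e. whether F accepts ε). A single-symbol fragment has closure size 1 and does not accept ε.
  pp — same as the first factor's closure: C = 1
  s|pp|r — C = 1 + 1 + 1 + 1 = 4 (the new accept is not ε-reachable since no branch accepts ε)

4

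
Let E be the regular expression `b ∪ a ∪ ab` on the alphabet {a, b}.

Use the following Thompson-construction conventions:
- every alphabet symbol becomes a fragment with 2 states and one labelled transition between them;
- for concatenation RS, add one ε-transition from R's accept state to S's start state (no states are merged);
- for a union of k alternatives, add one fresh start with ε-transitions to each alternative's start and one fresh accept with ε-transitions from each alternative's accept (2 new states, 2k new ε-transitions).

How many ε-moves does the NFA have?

Building bottom-up:
Each of the 4 symbol leaves contributes 0 ε-transitions.
  ab : 1 ε-transition
  b ∪ a ∪ ab : 7 ε-transitions

7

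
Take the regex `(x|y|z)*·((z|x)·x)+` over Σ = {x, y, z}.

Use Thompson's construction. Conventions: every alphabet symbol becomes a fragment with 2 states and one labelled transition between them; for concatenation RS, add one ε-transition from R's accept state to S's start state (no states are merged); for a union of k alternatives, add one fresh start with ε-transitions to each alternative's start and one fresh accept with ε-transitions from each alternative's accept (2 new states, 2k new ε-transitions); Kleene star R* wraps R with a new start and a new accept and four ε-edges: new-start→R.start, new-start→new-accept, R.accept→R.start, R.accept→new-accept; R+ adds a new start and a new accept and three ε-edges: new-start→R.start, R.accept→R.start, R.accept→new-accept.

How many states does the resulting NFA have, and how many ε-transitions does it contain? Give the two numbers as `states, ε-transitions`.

By structural recursion:
Each of the 6 symbol leaves contributes 2 states and 0 ε-transitions.
  x|y|z — 8 states, 6 ε-transitions
  (x|y|z)* — 10 states, 10 ε-transitions
  z|x — 6 states, 4 ε-transitions
  (z|x)·x — 8 states, 5 ε-transitions
  ((z|x)·x)+ — 10 states, 8 ε-transitions
  (x|y|z)*·((z|x)·x)+ — 20 states, 19 ε-transitions

20, 19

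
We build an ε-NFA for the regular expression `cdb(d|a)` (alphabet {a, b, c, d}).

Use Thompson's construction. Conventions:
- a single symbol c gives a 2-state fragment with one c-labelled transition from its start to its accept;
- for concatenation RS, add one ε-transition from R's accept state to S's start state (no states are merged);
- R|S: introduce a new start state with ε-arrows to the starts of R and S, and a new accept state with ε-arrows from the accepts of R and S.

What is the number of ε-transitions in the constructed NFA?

7

Per subexpression:
Each of the 5 symbol leaves contributes 0 ε-transitions.
  d|a → 4 ε-transitions
  cdb(d|a) → 7 ε-transitions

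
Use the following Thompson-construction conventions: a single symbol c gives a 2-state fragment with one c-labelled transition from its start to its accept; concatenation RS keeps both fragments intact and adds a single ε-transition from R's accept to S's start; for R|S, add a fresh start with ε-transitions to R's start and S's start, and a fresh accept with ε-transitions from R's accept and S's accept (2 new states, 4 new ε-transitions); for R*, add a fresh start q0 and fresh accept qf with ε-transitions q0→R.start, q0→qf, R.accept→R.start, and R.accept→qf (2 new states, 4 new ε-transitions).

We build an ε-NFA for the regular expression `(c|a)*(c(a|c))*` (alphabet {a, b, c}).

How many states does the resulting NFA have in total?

18

Per subexpression:
Each of the 5 symbol leaves contributes a 2-state fragment.
  c|a : 6 states
  (c|a)* : 8 states
  a|c : 6 states
  c(a|c) : 8 states
  (c(a|c))* : 10 states
  (c|a)*(c(a|c))* : 18 states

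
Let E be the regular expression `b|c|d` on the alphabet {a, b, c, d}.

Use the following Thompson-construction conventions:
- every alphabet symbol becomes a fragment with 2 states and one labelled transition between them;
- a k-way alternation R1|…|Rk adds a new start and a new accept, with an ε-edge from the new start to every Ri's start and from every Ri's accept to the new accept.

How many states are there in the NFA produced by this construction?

By structural recursion:
Each of the 3 symbol leaves contributes a 2-state fragment.
  b|c|d : 8 states

8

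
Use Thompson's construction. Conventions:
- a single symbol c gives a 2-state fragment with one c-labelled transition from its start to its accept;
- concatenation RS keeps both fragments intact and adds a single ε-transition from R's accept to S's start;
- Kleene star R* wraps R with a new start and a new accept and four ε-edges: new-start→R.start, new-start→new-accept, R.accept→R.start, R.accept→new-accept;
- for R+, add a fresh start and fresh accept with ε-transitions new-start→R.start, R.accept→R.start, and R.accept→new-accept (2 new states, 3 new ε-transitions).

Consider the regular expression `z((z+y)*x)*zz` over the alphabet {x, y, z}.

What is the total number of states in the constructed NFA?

18

Recursing over subexpressions:
Each of the 6 symbol leaves contributes a 2-state fragment.
  z+ — 4 states
  z+y — 6 states
  (z+y)* — 8 states
  (z+y)*x — 10 states
  ((z+y)*x)* — 12 states
  z((z+y)*x)*zz — 18 states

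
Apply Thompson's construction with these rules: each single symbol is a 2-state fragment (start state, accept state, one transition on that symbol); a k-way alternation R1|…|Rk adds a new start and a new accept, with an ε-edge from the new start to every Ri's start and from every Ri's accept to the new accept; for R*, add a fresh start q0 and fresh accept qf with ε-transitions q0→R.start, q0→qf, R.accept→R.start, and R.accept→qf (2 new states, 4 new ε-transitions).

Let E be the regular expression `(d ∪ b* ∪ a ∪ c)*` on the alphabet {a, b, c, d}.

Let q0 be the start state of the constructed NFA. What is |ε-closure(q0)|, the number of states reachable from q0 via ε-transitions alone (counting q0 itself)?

10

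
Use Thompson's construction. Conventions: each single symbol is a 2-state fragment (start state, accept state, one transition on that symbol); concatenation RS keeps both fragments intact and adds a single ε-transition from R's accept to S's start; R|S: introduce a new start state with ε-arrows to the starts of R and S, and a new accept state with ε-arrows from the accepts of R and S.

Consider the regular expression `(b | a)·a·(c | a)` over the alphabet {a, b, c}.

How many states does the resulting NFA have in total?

Bottom-up over the parse tree:
Each of the 5 symbol leaves contributes a 2-state fragment.
  b | a = 6 states
  c | a = 6 states
  (b | a)·a·(c | a) = 14 states

14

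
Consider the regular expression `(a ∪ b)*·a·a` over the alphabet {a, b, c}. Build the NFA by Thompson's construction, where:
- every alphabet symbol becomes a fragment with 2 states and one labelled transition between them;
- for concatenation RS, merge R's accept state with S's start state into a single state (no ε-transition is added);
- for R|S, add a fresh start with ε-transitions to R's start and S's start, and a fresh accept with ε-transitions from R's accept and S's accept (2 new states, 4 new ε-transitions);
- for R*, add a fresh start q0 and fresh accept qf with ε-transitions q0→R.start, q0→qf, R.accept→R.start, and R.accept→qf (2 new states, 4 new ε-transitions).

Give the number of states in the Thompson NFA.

Per subexpression:
Each of the 4 symbol leaves contributes a 2-state fragment.
  a ∪ b — 6 states
  (a ∪ b)* — 8 states
  (a ∪ b)*·a·a — 10 states

10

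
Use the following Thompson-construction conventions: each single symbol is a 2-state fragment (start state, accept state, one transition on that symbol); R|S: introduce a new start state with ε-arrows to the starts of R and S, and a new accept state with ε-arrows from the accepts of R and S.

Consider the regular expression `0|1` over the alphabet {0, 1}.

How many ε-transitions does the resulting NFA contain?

4

Per subexpression:
Each of the 2 symbol leaves contributes 0 ε-transitions.
  0|1 → 4 ε-transitions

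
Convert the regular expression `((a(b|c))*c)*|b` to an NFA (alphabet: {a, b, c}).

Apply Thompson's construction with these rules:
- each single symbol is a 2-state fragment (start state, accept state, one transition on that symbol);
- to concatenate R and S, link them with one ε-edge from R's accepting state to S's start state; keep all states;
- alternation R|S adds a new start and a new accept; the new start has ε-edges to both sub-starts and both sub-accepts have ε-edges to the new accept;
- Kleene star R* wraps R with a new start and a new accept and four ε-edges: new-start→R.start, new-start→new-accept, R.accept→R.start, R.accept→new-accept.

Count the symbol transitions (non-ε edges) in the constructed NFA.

5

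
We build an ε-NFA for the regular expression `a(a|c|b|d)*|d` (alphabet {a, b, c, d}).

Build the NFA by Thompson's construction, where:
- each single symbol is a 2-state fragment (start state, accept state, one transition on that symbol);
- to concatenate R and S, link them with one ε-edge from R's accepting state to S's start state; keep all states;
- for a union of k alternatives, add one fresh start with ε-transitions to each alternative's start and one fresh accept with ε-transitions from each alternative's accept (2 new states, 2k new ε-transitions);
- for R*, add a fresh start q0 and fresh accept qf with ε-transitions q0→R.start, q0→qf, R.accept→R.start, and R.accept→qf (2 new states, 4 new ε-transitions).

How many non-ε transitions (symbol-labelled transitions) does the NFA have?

6

By structural recursion:
Each of the 6 symbol leaves contributes exactly 1 symbol transition.
  a|c|b|d = 4 symbol transitions
  (a|c|b|d)* = 4 symbol transitions
  a(a|c|b|d)* = 5 symbol transitions
  a(a|c|b|d)*|d = 6 symbol transitions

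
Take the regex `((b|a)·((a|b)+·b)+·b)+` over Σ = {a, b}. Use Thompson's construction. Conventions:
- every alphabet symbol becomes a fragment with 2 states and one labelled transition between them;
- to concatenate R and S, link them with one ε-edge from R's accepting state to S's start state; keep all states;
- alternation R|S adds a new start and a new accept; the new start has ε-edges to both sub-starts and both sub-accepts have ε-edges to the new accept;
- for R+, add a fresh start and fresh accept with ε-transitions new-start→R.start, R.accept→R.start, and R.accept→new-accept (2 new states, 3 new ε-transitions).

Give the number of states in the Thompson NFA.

22

By structural recursion:
Each of the 6 symbol leaves contributes a 2-state fragment.
  b|a — 6 states
  a|b — 6 states
  (a|b)+ — 8 states
  (a|b)+·b — 10 states
  ((a|b)+·b)+ — 12 states
  (b|a)·((a|b)+·b)+·b — 20 states
  ((b|a)·((a|b)+·b)+·b)+ — 22 states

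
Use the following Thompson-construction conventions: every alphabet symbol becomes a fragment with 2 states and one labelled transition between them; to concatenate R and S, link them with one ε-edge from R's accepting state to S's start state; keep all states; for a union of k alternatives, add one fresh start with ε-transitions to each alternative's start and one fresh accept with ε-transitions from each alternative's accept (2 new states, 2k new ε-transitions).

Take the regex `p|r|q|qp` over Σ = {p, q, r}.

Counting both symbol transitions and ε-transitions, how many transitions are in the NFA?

14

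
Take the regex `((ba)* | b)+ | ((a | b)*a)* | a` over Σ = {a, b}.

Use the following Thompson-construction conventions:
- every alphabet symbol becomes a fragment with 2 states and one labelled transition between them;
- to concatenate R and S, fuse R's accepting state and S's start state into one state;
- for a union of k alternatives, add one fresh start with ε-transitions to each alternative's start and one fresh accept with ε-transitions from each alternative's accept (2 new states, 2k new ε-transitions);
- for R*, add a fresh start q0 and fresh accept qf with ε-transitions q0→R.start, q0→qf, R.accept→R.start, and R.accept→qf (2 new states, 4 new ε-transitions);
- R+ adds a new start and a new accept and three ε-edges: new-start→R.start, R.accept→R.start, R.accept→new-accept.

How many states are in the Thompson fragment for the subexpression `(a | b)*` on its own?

Fragment for `(a | b)*`:
Each of the 2 symbol leaves contributes a 2-state fragment.
  a | b → 6 states
  (a | b)* → 8 states

8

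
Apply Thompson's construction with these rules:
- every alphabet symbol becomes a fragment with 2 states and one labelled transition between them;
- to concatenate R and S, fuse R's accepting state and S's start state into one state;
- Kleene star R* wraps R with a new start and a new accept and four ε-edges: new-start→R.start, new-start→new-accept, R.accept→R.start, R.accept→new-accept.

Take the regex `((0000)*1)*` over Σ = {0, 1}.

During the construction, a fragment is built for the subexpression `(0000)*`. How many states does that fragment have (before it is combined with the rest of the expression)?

7

Fragment for `(0000)*`:
Each of the 4 symbol leaves contributes a 2-state fragment.
  0000 = 5 states
  (0000)* = 7 states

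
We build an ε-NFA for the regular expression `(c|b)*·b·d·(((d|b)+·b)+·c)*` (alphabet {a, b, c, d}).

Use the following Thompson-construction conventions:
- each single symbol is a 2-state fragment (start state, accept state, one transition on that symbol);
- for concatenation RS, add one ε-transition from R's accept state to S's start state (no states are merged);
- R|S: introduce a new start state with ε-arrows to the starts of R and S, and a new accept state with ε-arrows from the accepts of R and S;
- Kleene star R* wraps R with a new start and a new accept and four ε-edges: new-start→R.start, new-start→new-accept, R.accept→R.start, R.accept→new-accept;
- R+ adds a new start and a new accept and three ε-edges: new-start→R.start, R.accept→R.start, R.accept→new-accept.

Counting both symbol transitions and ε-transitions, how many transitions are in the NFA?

35

Bottom-up over the parse tree:
Each of the 8 symbol leaves contributes 1 transition (1 symbol, 0 ε).
  c|b : 6 transitions (2 symbol, 4 ε)
  (c|b)* : 10 transitions (2 symbol, 8 ε)
  d|b : 6 transitions (2 symbol, 4 ε)
  (d|b)+ : 9 transitions (2 symbol, 7 ε)
  (d|b)+·b : 11 transitions (3 symbol, 8 ε)
  ((d|b)+·b)+ : 14 transitions (3 symbol, 11 ε)
  ((d|b)+·b)+·c : 16 transitions (4 symbol, 12 ε)
  (((d|b)+·b)+·c)* : 20 transitions (4 symbol, 16 ε)
  (c|b)*·b·d·(((d|b)+·b)+·c)* : 35 transitions (8 symbol, 27 ε)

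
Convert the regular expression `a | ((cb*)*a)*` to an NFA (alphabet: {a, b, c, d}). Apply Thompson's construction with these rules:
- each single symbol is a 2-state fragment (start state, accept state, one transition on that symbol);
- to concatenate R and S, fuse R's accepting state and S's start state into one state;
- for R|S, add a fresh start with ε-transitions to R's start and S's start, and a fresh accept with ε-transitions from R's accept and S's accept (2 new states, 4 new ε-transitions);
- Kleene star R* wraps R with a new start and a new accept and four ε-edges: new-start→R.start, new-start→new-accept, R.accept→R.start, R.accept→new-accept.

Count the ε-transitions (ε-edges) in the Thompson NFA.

16

Building bottom-up:
Each of the 4 symbol leaves contributes 0 ε-transitions.
  b* = 4 ε-transitions
  cb* = 4 ε-transitions
  (cb*)* = 8 ε-transitions
  (cb*)*a = 8 ε-transitions
  ((cb*)*a)* = 12 ε-transitions
  a | ((cb*)*a)* = 16 ε-transitions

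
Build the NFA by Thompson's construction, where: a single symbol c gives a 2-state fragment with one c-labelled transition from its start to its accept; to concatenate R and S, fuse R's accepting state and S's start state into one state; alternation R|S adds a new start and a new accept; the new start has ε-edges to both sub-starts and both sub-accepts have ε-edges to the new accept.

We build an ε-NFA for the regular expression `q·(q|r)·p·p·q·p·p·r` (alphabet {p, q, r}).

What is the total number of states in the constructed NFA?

By structural recursion:
Each of the 9 symbol leaves contributes a 2-state fragment.
  q|r = 6 states
  q·(q|r)·p·p·q·p·p·r = 13 states

13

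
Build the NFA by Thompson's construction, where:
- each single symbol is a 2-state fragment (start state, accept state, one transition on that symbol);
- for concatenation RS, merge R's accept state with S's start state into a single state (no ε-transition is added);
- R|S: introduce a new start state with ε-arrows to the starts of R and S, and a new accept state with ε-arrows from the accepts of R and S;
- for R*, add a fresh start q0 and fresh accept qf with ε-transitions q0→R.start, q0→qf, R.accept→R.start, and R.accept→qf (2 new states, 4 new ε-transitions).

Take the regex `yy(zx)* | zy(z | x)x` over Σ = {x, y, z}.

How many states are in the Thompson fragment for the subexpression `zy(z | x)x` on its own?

9

Fragment for `zy(z | x)x`:
Each of the 5 symbol leaves contributes a 2-state fragment.
  z | x → 6 states
  zy(z | x)x → 9 states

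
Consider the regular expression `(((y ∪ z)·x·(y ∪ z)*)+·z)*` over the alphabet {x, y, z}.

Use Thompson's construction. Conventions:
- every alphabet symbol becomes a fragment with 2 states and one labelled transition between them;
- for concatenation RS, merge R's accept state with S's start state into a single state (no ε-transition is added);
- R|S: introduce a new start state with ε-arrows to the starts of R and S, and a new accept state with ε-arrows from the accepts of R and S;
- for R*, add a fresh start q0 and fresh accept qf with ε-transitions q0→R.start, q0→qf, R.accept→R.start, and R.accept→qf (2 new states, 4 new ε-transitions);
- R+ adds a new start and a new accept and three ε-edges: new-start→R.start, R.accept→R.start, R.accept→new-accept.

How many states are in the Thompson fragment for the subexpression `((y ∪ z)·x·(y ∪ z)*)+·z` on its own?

17

Fragment for `((y ∪ z)·x·(y ∪ z)*)+·z`:
Each of the 6 symbol leaves contributes a 2-state fragment.
  y ∪ z : 6 states
  y ∪ z : 6 states
  (y ∪ z)* : 8 states
  (y ∪ z)·x·(y ∪ z)* : 14 states
  ((y ∪ z)·x·(y ∪ z)*)+ : 16 states
  ((y ∪ z)·x·(y ∪ z)*)+·z : 17 states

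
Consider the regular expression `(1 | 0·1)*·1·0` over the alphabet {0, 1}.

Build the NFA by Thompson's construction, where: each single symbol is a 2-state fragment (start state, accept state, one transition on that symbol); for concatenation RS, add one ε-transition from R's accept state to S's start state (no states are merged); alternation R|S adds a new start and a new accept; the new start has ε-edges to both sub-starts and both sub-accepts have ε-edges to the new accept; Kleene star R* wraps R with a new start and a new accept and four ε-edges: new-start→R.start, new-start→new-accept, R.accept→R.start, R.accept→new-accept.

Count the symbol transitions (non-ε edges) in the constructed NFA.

Building bottom-up:
Each of the 5 symbol leaves contributes exactly 1 symbol transition.
  0·1 — 2 symbol transitions
  1 | 0·1 — 3 symbol transitions
  (1 | 0·1)* — 3 symbol transitions
  (1 | 0·1)*·1·0 — 5 symbol transitions

5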